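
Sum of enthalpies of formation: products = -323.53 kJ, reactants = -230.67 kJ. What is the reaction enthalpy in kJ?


dH_rxn = sum(dH_f products) - sum(dH_f reactants)
dH_rxn = -323.53 - (-230.67)
dH_rxn = -92.86 kJ:

-92.86 kJ


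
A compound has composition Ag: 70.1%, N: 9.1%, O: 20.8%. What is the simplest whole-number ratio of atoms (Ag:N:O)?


Assume 100 g of compound, divide each mass% by atomic mass to get moles, then normalize by the smallest to get a raw atom ratio.
Moles per 100 g: Ag: 70.1/107.868 = 0.6499, N: 9.1/14.007 = 0.6497, O: 20.8/15.999 = 1.3001
Raw ratio (divide by min = 0.6497): Ag: 1.0, N: 1.0, O: 2.001
Multiply by 1 to clear fractions: Ag: 1.0 ~= 1, N: 1.0 ~= 1, O: 2.001 ~= 2
Reduce by GCD to get the simplest whole-number ratio:

1:1:2


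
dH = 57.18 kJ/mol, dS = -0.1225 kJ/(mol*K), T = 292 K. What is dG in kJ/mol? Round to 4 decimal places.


Gibbs: dG = dH - T*dS (consistent units, dS already in kJ/(mol*K)).
T*dS = 292 * -0.1225 = -35.77
dG = 57.18 - (-35.77)
dG = 92.95 kJ/mol, rounded to 4 dp:

92.9500 kJ/mol


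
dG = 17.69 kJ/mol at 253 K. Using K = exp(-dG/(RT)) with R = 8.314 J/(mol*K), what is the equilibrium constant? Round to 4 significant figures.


dG is in kJ/mol; multiply by 1000 to match R in J/(mol*K).
RT = 8.314 * 253 = 2103.442 J/mol
exponent = -dG*1000 / (RT) = -(17.69*1000) / 2103.442 = -8.41002509
K = exp(-8.41002509)
K = 0.00022262427, rounded to 4 significant figures:

0.0002226


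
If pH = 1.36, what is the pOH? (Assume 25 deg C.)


At 25 deg C, pH + pOH = 14.
pOH = 14 - pH = 14 - 1.36
pOH = 12.64:

12.64


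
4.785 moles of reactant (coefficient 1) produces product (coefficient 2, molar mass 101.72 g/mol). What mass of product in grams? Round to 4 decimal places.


Use the coefficient ratio to convert reactant moles to product moles, then multiply by the product's molar mass.
moles_P = moles_R * (coeff_P / coeff_R) = 4.785 * (2/1) = 9.57
mass_P = moles_P * M_P = 9.57 * 101.72
mass_P = 973.4604 g, rounded to 4 dp:

973.4604 g


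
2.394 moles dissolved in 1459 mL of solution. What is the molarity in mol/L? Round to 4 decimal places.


Convert volume to liters: V_L = V_mL / 1000.
V_L = 1459 / 1000 = 1.459 L
M = n / V_L = 2.394 / 1.459
M = 1.6408499 mol/L, rounded to 4 dp:

1.6408 mol/L


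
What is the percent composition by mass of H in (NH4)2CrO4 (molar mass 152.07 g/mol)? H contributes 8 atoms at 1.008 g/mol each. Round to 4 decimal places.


pct = 100 * (n_elem * M_elem) / M_total
mass_contribution = 8 * 1.008 = 8.064 g/mol
pct = 100 * 8.064 / 152.07
pct = 5.30282107 %, rounded to 4 dp:

5.3028 %


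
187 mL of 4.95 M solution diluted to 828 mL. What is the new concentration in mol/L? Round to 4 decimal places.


Dilution: M1*V1 = M2*V2, solve for M2.
M2 = M1*V1 / V2
M2 = 4.95 * 187 / 828
M2 = 925.65 / 828
M2 = 1.11793478 mol/L, rounded to 4 dp:

1.1179 mol/L


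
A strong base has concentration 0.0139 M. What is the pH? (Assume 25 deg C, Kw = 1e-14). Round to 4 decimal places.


A strong base dissociates completely, so [OH-] equals the given concentration.
pOH = -log10([OH-]) = -log10(0.0139) = 1.856985
pH = 14 - pOH = 14 - 1.856985
pH = 12.143015, rounded to 4 dp:

12.1430


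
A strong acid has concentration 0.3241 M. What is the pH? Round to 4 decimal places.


A strong acid dissociates completely, so [H+] equals the given concentration.
pH = -log10([H+]) = -log10(0.3241)
pH = 0.48932097, rounded to 4 dp:

0.4893


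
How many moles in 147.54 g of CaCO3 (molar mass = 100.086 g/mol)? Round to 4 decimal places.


n = mass / M
n = 147.54 / 100.086
n = 1.47413225 mol, rounded to 4 dp:

1.4741 mol


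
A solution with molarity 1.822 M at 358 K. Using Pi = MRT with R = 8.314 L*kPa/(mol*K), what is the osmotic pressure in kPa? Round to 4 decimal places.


Osmotic pressure (van't Hoff): Pi = M*R*T.
RT = 8.314 * 358 = 2976.412
Pi = 1.822 * 2976.412
Pi = 5423.022664 kPa, rounded to 4 dp:

5423.0227 kPa


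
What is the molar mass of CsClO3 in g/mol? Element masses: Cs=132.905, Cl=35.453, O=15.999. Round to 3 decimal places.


M = sum(count * atomic_mass) over atoms.
M = 1*132.905 + 1*35.453 + 3*15.999
M = 132.905 + 35.453 + 47.997
M = 216.355 g/mol, rounded to 3 dp:

216.355 g/mol


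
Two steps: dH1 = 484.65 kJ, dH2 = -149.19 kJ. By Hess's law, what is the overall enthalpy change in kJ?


Hess's law: enthalpy is a state function, so add the step enthalpies.
dH_total = dH1 + dH2 = 484.65 + (-149.19)
dH_total = 335.46 kJ:

335.46 kJ


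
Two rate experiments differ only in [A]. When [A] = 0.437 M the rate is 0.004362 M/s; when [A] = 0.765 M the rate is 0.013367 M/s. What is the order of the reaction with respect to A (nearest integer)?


Rate is proportional to [A]^n, so rate2/rate1 = ([A]2/[A]1)^n. Take logs to solve for n.
rate2/rate1 = 0.013367 / 0.004362 = 3.0644
[A]2/[A]1 = 0.765 / 0.437 = 1.7506
n = ln(3.0644) / ln(1.7506) = 2.0
Nearest integer order:

2


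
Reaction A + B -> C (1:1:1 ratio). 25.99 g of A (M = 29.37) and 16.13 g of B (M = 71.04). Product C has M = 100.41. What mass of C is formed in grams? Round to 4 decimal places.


Find moles of each reactant; the smaller value is the limiting reagent in a 1:1:1 reaction, so moles_C equals moles of the limiter.
n_A = mass_A / M_A = 25.99 / 29.37 = 0.884917 mol
n_B = mass_B / M_B = 16.13 / 71.04 = 0.227055 mol
Limiting reagent: B (smaller), n_limiting = 0.227055 mol
mass_C = n_limiting * M_C = 0.227055 * 100.41
mass_C = 22.79859255 g, rounded to 4 dp:

22.7986 g


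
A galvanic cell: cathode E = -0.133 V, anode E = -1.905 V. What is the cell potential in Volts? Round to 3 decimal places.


Standard cell potential: E_cell = E_cathode - E_anode.
E_cell = -0.133 - (-1.905)
E_cell = 1.772 V, rounded to 3 dp:

1.772 V


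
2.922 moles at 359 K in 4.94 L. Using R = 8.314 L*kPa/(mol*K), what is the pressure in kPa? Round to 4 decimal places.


PV = nRT, solve for P = nRT / V.
nRT = 2.922 * 8.314 * 359 = 8721.3694
P = 8721.3694 / 4.94
P = 1765.45939271 kPa, rounded to 4 dp:

1765.4594 kPa


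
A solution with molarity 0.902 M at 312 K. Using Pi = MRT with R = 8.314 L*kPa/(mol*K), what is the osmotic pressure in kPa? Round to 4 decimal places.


Osmotic pressure (van't Hoff): Pi = M*R*T.
RT = 8.314 * 312 = 2593.968
Pi = 0.902 * 2593.968
Pi = 2339.759136 kPa, rounded to 4 dp:

2339.7591 kPa


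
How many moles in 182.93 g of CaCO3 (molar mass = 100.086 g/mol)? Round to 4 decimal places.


n = mass / M
n = 182.93 / 100.086
n = 1.82772815 mol, rounded to 4 dp:

1.8277 mol


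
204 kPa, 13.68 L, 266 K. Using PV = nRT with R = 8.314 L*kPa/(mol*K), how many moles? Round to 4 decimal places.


PV = nRT, solve for n = PV / (RT).
PV = 204 * 13.68 = 2790.72
RT = 8.314 * 266 = 2211.524
n = 2790.72 / 2211.524
n = 1.26189903 mol, rounded to 4 dp:

1.2619 mol


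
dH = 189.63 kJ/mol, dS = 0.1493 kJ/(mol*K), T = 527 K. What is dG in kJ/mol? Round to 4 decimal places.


Gibbs: dG = dH - T*dS (consistent units, dS already in kJ/(mol*K)).
T*dS = 527 * 0.1493 = 78.6811
dG = 189.63 - (78.6811)
dG = 110.9489 kJ/mol, rounded to 4 dp:

110.9489 kJ/mol


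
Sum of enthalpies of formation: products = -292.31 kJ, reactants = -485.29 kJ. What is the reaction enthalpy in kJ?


dH_rxn = sum(dH_f products) - sum(dH_f reactants)
dH_rxn = -292.31 - (-485.29)
dH_rxn = 192.98 kJ:

192.98 kJ


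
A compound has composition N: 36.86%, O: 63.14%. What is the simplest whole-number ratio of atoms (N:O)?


Assume 100 g of compound, divide each mass% by atomic mass to get moles, then normalize by the smallest to get a raw atom ratio.
Moles per 100 g: N: 36.86/14.007 = 2.6315, O: 63.14/15.999 = 3.9465
Raw ratio (divide by min = 2.6315): N: 1.0, O: 1.5
Multiply by 2 to clear fractions: N: 2.0 ~= 2, O: 2.999 ~= 3
Reduce by GCD to get the simplest whole-number ratio:

2:3


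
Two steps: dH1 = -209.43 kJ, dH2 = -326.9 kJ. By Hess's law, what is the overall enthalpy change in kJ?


Hess's law: enthalpy is a state function, so add the step enthalpies.
dH_total = dH1 + dH2 = -209.43 + (-326.9)
dH_total = -536.33 kJ:

-536.33 kJ


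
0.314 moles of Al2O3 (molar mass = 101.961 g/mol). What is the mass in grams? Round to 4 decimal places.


mass = n * M
mass = 0.314 * 101.961
mass = 32.015754 g, rounded to 4 dp:

32.0158 g


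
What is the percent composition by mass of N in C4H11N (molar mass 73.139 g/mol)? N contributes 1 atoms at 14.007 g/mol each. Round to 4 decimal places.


pct = 100 * (n_elem * M_elem) / M_total
mass_contribution = 1 * 14.007 = 14.007 g/mol
pct = 100 * 14.007 / 73.139
pct = 19.15120524 %, rounded to 4 dp:

19.1512 %


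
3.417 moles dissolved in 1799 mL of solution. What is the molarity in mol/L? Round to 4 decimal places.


Convert volume to liters: V_L = V_mL / 1000.
V_L = 1799 / 1000 = 1.799 L
M = n / V_L = 3.417 / 1.799
M = 1.89938855 mol/L, rounded to 4 dp:

1.8994 mol/L


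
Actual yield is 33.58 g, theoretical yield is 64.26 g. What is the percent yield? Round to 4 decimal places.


% yield = 100 * actual / theoretical
% yield = 100 * 33.58 / 64.26
% yield = 52.25645814 %, rounded to 4 dp:

52.2565 %


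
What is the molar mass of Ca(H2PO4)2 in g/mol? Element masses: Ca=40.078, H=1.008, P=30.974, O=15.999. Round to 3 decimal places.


M = sum(count * atomic_mass) over atoms.
M = 1*40.078 + 4*1.008 + 2*30.974 + 8*15.999
M = 40.078 + 4.032 + 61.948 + 127.992
M = 234.05 g/mol, rounded to 3 dp:

234.050 g/mol


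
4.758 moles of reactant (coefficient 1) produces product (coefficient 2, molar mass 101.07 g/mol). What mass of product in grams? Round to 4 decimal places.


Use the coefficient ratio to convert reactant moles to product moles, then multiply by the product's molar mass.
moles_P = moles_R * (coeff_P / coeff_R) = 4.758 * (2/1) = 9.516
mass_P = moles_P * M_P = 9.516 * 101.07
mass_P = 961.78212 g, rounded to 4 dp:

961.7821 g


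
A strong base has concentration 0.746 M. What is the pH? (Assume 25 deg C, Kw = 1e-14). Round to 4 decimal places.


A strong base dissociates completely, so [OH-] equals the given concentration.
pOH = -log10([OH-]) = -log10(0.746) = 0.127261
pH = 14 - pOH = 14 - 0.127261
pH = 13.872739, rounded to 4 dp:

13.8727


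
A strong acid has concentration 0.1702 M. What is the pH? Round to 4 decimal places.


A strong acid dissociates completely, so [H+] equals the given concentration.
pH = -log10([H+]) = -log10(0.1702)
pH = 0.76904044, rounded to 4 dp:

0.7690


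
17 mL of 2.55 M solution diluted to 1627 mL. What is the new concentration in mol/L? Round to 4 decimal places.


Dilution: M1*V1 = M2*V2, solve for M2.
M2 = M1*V1 / V2
M2 = 2.55 * 17 / 1627
M2 = 43.35 / 1627
M2 = 0.02664413 mol/L, rounded to 4 dp:

0.0266 mol/L


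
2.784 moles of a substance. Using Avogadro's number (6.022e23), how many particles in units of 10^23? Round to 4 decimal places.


N = n * NA, then divide by 1e23 for the requested units.
N / 1e23 = n * 6.022
N / 1e23 = 2.784 * 6.022
N / 1e23 = 16.765248, rounded to 4 dp:

16.7652


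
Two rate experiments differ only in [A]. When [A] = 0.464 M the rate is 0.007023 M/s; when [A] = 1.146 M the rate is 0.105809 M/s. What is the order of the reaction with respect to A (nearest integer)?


Rate is proportional to [A]^n, so rate2/rate1 = ([A]2/[A]1)^n. Take logs to solve for n.
rate2/rate1 = 0.105809 / 0.007023 = 15.0661
[A]2/[A]1 = 1.146 / 0.464 = 2.4698
n = ln(15.0661) / ln(2.4698) = 3.0
Nearest integer order:

3


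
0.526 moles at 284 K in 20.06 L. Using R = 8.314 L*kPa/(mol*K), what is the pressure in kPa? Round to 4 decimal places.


PV = nRT, solve for P = nRT / V.
nRT = 0.526 * 8.314 * 284 = 1241.9786
P = 1241.9786 / 20.06
P = 61.91319043 kPa, rounded to 4 dp:

61.9132 kPa


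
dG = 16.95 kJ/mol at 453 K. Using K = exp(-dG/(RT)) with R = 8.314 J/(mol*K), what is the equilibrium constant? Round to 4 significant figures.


dG is in kJ/mol; multiply by 1000 to match R in J/(mol*K).
RT = 8.314 * 453 = 3766.242 J/mol
exponent = -dG*1000 / (RT) = -(16.95*1000) / 3766.242 = -4.5005074
K = exp(-4.5005074)
K = 0.011103361, rounded to 4 significant figures:

0.01110


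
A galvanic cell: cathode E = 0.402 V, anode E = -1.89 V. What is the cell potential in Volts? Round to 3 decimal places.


Standard cell potential: E_cell = E_cathode - E_anode.
E_cell = 0.402 - (-1.89)
E_cell = 2.292 V, rounded to 3 dp:

2.292 V


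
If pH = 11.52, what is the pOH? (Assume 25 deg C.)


At 25 deg C, pH + pOH = 14.
pOH = 14 - pH = 14 - 11.52
pOH = 2.48:

2.48


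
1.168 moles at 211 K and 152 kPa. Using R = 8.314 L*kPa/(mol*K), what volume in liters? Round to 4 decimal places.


PV = nRT, solve for V = nRT / P.
nRT = 1.168 * 8.314 * 211 = 2048.9687
V = 2048.9687 / 152
V = 13.48005724 L, rounded to 4 dp:

13.4801 L


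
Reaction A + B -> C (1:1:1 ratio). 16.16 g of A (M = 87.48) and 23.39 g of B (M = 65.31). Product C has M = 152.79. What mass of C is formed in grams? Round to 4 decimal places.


Find moles of each reactant; the smaller value is the limiting reagent in a 1:1:1 reaction, so moles_C equals moles of the limiter.
n_A = mass_A / M_A = 16.16 / 87.48 = 0.184728 mol
n_B = mass_B / M_B = 23.39 / 65.31 = 0.358138 mol
Limiting reagent: A (smaller), n_limiting = 0.184728 mol
mass_C = n_limiting * M_C = 0.184728 * 152.79
mass_C = 28.22459112 g, rounded to 4 dp:

28.2246 g


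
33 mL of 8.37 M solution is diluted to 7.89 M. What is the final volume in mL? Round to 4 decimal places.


Dilution: M1*V1 = M2*V2, solve for V2.
V2 = M1*V1 / M2
V2 = 8.37 * 33 / 7.89
V2 = 276.21 / 7.89
V2 = 35.00760456 mL, rounded to 4 dp:

35.0076 mL


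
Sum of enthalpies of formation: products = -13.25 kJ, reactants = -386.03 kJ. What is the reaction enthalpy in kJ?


dH_rxn = sum(dH_f products) - sum(dH_f reactants)
dH_rxn = -13.25 - (-386.03)
dH_rxn = 372.78 kJ:

372.78 kJ


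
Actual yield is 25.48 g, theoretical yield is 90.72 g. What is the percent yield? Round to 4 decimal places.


% yield = 100 * actual / theoretical
% yield = 100 * 25.48 / 90.72
% yield = 28.08641975 %, rounded to 4 dp:

28.0864 %


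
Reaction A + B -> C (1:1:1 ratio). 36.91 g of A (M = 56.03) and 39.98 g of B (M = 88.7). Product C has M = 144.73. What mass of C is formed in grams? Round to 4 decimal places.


Find moles of each reactant; the smaller value is the limiting reagent in a 1:1:1 reaction, so moles_C equals moles of the limiter.
n_A = mass_A / M_A = 36.91 / 56.03 = 0.658754 mol
n_B = mass_B / M_B = 39.98 / 88.7 = 0.450733 mol
Limiting reagent: B (smaller), n_limiting = 0.450733 mol
mass_C = n_limiting * M_C = 0.450733 * 144.73
mass_C = 65.23458709 g, rounded to 4 dp:

65.2346 g


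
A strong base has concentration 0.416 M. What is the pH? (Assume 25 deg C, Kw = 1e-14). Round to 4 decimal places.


A strong base dissociates completely, so [OH-] equals the given concentration.
pOH = -log10([OH-]) = -log10(0.416) = 0.380907
pH = 14 - pOH = 14 - 0.380907
pH = 13.619093, rounded to 4 dp:

13.6191


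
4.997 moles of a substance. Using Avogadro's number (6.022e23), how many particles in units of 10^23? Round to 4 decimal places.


N = n * NA, then divide by 1e23 for the requested units.
N / 1e23 = n * 6.022
N / 1e23 = 4.997 * 6.022
N / 1e23 = 30.091934, rounded to 4 dp:

30.0919


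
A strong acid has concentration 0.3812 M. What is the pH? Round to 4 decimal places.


A strong acid dissociates completely, so [H+] equals the given concentration.
pH = -log10([H+]) = -log10(0.3812)
pH = 0.41884711, rounded to 4 dp:

0.4188


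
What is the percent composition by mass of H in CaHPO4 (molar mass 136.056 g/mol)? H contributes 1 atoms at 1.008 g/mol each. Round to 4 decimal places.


pct = 100 * (n_elem * M_elem) / M_total
mass_contribution = 1 * 1.008 = 1.008 g/mol
pct = 100 * 1.008 / 136.056
pct = 0.74087141 %, rounded to 4 dp:

0.7409 %


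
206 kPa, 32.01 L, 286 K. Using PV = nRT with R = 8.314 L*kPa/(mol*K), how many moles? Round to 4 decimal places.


PV = nRT, solve for n = PV / (RT).
PV = 206 * 32.01 = 6594.06
RT = 8.314 * 286 = 2377.804
n = 6594.06 / 2377.804
n = 2.77317222 mol, rounded to 4 dp:

2.7732 mol


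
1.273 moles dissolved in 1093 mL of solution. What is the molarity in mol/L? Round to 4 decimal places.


Convert volume to liters: V_L = V_mL / 1000.
V_L = 1093 / 1000 = 1.093 L
M = n / V_L = 1.273 / 1.093
M = 1.16468435 mol/L, rounded to 4 dp:

1.1647 mol/L


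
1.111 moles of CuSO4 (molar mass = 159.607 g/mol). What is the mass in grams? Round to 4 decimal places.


mass = n * M
mass = 1.111 * 159.607
mass = 177.323377 g, rounded to 4 dp:

177.3234 g


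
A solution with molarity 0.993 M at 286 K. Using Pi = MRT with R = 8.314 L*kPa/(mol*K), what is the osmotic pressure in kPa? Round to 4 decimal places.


Osmotic pressure (van't Hoff): Pi = M*R*T.
RT = 8.314 * 286 = 2377.804
Pi = 0.993 * 2377.804
Pi = 2361.159372 kPa, rounded to 4 dp:

2361.1594 kPa


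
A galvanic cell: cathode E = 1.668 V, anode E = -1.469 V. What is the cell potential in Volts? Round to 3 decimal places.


Standard cell potential: E_cell = E_cathode - E_anode.
E_cell = 1.668 - (-1.469)
E_cell = 3.137 V, rounded to 3 dp:

3.137 V


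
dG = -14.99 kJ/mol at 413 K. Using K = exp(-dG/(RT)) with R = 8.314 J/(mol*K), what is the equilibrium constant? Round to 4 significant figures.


dG is in kJ/mol; multiply by 1000 to match R in J/(mol*K).
RT = 8.314 * 413 = 3433.682 J/mol
exponent = -dG*1000 / (RT) = -(-14.99*1000) / 3433.682 = 4.36557608
K = exp(4.36557608)
K = 78.694721, rounded to 4 significant figures:

78.69


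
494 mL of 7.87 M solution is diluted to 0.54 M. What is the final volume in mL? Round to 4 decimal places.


Dilution: M1*V1 = M2*V2, solve for V2.
V2 = M1*V1 / M2
V2 = 7.87 * 494 / 0.54
V2 = 3887.78 / 0.54
V2 = 7199.59259259 mL, rounded to 4 dp:

7199.5926 mL


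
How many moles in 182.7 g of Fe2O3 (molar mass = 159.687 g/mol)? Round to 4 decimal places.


n = mass / M
n = 182.7 / 159.687
n = 1.14411317 mol, rounded to 4 dp:

1.1441 mol


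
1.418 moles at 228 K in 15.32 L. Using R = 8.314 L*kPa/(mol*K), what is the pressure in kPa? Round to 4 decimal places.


PV = nRT, solve for P = nRT / V.
nRT = 1.418 * 8.314 * 228 = 2687.9495
P = 2687.9495 / 15.32
P = 175.45362272 kPa, rounded to 4 dp:

175.4536 kPa


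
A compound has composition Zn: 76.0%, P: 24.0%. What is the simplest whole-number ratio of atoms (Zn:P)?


Assume 100 g of compound, divide each mass% by atomic mass to get moles, then normalize by the smallest to get a raw atom ratio.
Moles per 100 g: Zn: 76.0/65.38 = 1.1624, P: 24.0/30.974 = 0.7748
Raw ratio (divide by min = 0.7748): Zn: 1.5, P: 1.0
Multiply by 2 to clear fractions: Zn: 3.0 ~= 3, P: 2.0 ~= 2
Reduce by GCD to get the simplest whole-number ratio:

3:2


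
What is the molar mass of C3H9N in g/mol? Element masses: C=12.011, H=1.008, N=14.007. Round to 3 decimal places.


M = sum(count * atomic_mass) over atoms.
M = 3*12.011 + 9*1.008 + 1*14.007
M = 36.033 + 9.072 + 14.007
M = 59.112 g/mol, rounded to 3 dp:

59.112 g/mol


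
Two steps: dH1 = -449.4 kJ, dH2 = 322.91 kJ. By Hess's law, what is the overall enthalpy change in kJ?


Hess's law: enthalpy is a state function, so add the step enthalpies.
dH_total = dH1 + dH2 = -449.4 + (322.91)
dH_total = -126.49 kJ:

-126.49 kJ


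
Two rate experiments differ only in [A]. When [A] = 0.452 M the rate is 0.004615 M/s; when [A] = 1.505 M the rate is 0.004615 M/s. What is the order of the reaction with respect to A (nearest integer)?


Rate is proportional to [A]^n, so rate2/rate1 = ([A]2/[A]1)^n. Take logs to solve for n.
rate2/rate1 = 0.004615 / 0.004615 = 1.0
[A]2/[A]1 = 1.505 / 0.452 = 3.3296
n = ln(1.0) / ln(3.3296) = 0.0
Nearest integer order:

0


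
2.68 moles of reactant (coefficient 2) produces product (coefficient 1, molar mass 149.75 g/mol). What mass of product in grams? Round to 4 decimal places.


Use the coefficient ratio to convert reactant moles to product moles, then multiply by the product's molar mass.
moles_P = moles_R * (coeff_P / coeff_R) = 2.68 * (1/2) = 1.34
mass_P = moles_P * M_P = 1.34 * 149.75
mass_P = 200.665 g, rounded to 4 dp:

200.6650 g


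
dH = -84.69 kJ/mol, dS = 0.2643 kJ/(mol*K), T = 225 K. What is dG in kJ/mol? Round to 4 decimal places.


Gibbs: dG = dH - T*dS (consistent units, dS already in kJ/(mol*K)).
T*dS = 225 * 0.2643 = 59.4675
dG = -84.69 - (59.4675)
dG = -144.1575 kJ/mol, rounded to 4 dp:

-144.1575 kJ/mol


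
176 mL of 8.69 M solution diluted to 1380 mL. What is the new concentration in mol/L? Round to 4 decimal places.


Dilution: M1*V1 = M2*V2, solve for M2.
M2 = M1*V1 / V2
M2 = 8.69 * 176 / 1380
M2 = 1529.44 / 1380
M2 = 1.10828986 mol/L, rounded to 4 dp:

1.1083 mol/L


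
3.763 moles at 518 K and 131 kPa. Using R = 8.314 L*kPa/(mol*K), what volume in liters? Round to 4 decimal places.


PV = nRT, solve for V = nRT / P.
nRT = 3.763 * 8.314 * 518 = 16205.9315
V = 16205.9315 / 131
V = 123.70940076 L, rounded to 4 dp:

123.7094 L


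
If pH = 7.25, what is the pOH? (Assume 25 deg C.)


At 25 deg C, pH + pOH = 14.
pOH = 14 - pH = 14 - 7.25
pOH = 6.75:

6.75


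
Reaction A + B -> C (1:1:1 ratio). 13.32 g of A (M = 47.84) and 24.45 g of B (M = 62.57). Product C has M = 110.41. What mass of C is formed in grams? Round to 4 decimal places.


Find moles of each reactant; the smaller value is the limiting reagent in a 1:1:1 reaction, so moles_C equals moles of the limiter.
n_A = mass_A / M_A = 13.32 / 47.84 = 0.278428 mol
n_B = mass_B / M_B = 24.45 / 62.57 = 0.390762 mol
Limiting reagent: A (smaller), n_limiting = 0.278428 mol
mass_C = n_limiting * M_C = 0.278428 * 110.41
mass_C = 30.74123548 g, rounded to 4 dp:

30.7412 g


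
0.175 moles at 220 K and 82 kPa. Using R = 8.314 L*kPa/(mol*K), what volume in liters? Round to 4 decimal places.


PV = nRT, solve for V = nRT / P.
nRT = 0.175 * 8.314 * 220 = 320.089
V = 320.089 / 82
V = 3.90352439 L, rounded to 4 dp:

3.9035 L


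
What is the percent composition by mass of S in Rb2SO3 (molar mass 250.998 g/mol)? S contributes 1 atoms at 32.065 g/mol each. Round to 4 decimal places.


pct = 100 * (n_elem * M_elem) / M_total
mass_contribution = 1 * 32.065 = 32.065 g/mol
pct = 100 * 32.065 / 250.998
pct = 12.77500219 %, rounded to 4 dp:

12.7750 %


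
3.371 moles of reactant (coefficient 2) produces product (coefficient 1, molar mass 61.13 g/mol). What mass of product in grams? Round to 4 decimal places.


Use the coefficient ratio to convert reactant moles to product moles, then multiply by the product's molar mass.
moles_P = moles_R * (coeff_P / coeff_R) = 3.371 * (1/2) = 1.6855
mass_P = moles_P * M_P = 1.6855 * 61.13
mass_P = 103.034615 g, rounded to 4 dp:

103.0346 g


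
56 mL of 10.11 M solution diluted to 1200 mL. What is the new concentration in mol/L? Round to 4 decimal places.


Dilution: M1*V1 = M2*V2, solve for M2.
M2 = M1*V1 / V2
M2 = 10.11 * 56 / 1200
M2 = 566.16 / 1200
M2 = 0.4718 mol/L, rounded to 4 dp:

0.4718 mol/L


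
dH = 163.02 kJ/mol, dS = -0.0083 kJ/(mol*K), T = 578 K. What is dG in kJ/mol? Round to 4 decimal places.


Gibbs: dG = dH - T*dS (consistent units, dS already in kJ/(mol*K)).
T*dS = 578 * -0.0083 = -4.7974
dG = 163.02 - (-4.7974)
dG = 167.8174 kJ/mol, rounded to 4 dp:

167.8174 kJ/mol


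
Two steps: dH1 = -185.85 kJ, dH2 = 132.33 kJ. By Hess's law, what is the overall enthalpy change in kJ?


Hess's law: enthalpy is a state function, so add the step enthalpies.
dH_total = dH1 + dH2 = -185.85 + (132.33)
dH_total = -53.52 kJ:

-53.52 kJ


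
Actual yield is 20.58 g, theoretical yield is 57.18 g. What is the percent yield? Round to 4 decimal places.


% yield = 100 * actual / theoretical
% yield = 100 * 20.58 / 57.18
% yield = 35.99160546 %, rounded to 4 dp:

35.9916 %


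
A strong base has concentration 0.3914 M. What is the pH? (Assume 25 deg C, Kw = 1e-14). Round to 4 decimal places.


A strong base dissociates completely, so [OH-] equals the given concentration.
pOH = -log10([OH-]) = -log10(0.3914) = 0.407379
pH = 14 - pOH = 14 - 0.407379
pH = 13.592621, rounded to 4 dp:

13.5926


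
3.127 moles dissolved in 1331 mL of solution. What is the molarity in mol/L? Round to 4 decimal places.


Convert volume to liters: V_L = V_mL / 1000.
V_L = 1331 / 1000 = 1.331 L
M = n / V_L = 3.127 / 1.331
M = 2.34936138 mol/L, rounded to 4 dp:

2.3494 mol/L


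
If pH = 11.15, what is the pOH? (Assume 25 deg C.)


At 25 deg C, pH + pOH = 14.
pOH = 14 - pH = 14 - 11.15
pOH = 2.85:

2.85


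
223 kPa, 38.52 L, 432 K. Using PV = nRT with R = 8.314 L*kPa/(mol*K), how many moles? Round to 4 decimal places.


PV = nRT, solve for n = PV / (RT).
PV = 223 * 38.52 = 8589.96
RT = 8.314 * 432 = 3591.648
n = 8589.96 / 3591.648
n = 2.39164862 mol, rounded to 4 dp:

2.3916 mol


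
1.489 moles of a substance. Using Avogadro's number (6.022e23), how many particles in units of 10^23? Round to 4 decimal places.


N = n * NA, then divide by 1e23 for the requested units.
N / 1e23 = n * 6.022
N / 1e23 = 1.489 * 6.022
N / 1e23 = 8.966758, rounded to 4 dp:

8.9668


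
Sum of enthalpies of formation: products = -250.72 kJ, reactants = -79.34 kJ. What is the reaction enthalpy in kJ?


dH_rxn = sum(dH_f products) - sum(dH_f reactants)
dH_rxn = -250.72 - (-79.34)
dH_rxn = -171.38 kJ:

-171.38 kJ


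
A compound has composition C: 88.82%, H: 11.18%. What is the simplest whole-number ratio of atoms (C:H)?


Assume 100 g of compound, divide each mass% by atomic mass to get moles, then normalize by the smallest to get a raw atom ratio.
Moles per 100 g: C: 88.82/12.011 = 7.3949, H: 11.18/1.008 = 11.0913
Raw ratio (divide by min = 7.3949): C: 1.0, H: 1.5
Multiply by 2 to clear fractions: C: 2.0 ~= 2, H: 3.0 ~= 3
Reduce by GCD to get the simplest whole-number ratio:

2:3


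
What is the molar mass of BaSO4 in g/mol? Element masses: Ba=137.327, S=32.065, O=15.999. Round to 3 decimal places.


M = sum(count * atomic_mass) over atoms.
M = 1*137.327 + 1*32.065 + 4*15.999
M = 137.327 + 32.065 + 63.996
M = 233.388 g/mol, rounded to 3 dp:

233.388 g/mol


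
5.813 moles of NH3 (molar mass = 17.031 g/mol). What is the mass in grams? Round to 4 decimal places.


mass = n * M
mass = 5.813 * 17.031
mass = 99.001203 g, rounded to 4 dp:

99.0012 g


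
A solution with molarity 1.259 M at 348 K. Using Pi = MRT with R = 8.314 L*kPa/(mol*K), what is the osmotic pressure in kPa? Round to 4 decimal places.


Osmotic pressure (van't Hoff): Pi = M*R*T.
RT = 8.314 * 348 = 2893.272
Pi = 1.259 * 2893.272
Pi = 3642.629448 kPa, rounded to 4 dp:

3642.6294 kPa


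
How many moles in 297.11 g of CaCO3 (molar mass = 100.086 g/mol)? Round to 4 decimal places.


n = mass / M
n = 297.11 / 100.086
n = 2.96854705 mol, rounded to 4 dp:

2.9685 mol


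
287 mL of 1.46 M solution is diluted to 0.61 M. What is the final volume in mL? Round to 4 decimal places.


Dilution: M1*V1 = M2*V2, solve for V2.
V2 = M1*V1 / M2
V2 = 1.46 * 287 / 0.61
V2 = 419.02 / 0.61
V2 = 686.91803279 mL, rounded to 4 dp:

686.9180 mL


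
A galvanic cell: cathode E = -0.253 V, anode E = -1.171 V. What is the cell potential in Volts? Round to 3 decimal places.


Standard cell potential: E_cell = E_cathode - E_anode.
E_cell = -0.253 - (-1.171)
E_cell = 0.918 V, rounded to 3 dp:

0.918 V


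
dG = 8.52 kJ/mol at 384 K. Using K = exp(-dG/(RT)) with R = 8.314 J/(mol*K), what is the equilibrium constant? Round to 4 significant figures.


dG is in kJ/mol; multiply by 1000 to match R in J/(mol*K).
RT = 8.314 * 384 = 3192.576 J/mol
exponent = -dG*1000 / (RT) = -(8.52*1000) / 3192.576 = -2.66869136
K = exp(-2.66869136)
K = 0.069342911, rounded to 4 significant figures:

0.06934


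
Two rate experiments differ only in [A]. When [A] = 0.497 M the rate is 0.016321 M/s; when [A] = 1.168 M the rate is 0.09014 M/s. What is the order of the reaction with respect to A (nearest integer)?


Rate is proportional to [A]^n, so rate2/rate1 = ([A]2/[A]1)^n. Take logs to solve for n.
rate2/rate1 = 0.09014 / 0.016321 = 5.5229
[A]2/[A]1 = 1.168 / 0.497 = 2.3501
n = ln(5.5229) / ln(2.3501) = 2.0
Nearest integer order:

2


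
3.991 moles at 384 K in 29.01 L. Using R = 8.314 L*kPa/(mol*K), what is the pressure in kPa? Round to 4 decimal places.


PV = nRT, solve for P = nRT / V.
nRT = 3.991 * 8.314 * 384 = 12741.5708
P = 12741.5708 / 29.01
P = 439.21305757 kPa, rounded to 4 dp:

439.2131 kPa


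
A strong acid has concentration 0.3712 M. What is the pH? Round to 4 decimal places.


A strong acid dissociates completely, so [H+] equals the given concentration.
pH = -log10([H+]) = -log10(0.3712)
pH = 0.43039203, rounded to 4 dp:

0.4304


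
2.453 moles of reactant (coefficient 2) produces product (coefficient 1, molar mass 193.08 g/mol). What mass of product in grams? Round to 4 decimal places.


Use the coefficient ratio to convert reactant moles to product moles, then multiply by the product's molar mass.
moles_P = moles_R * (coeff_P / coeff_R) = 2.453 * (1/2) = 1.2265
mass_P = moles_P * M_P = 1.2265 * 193.08
mass_P = 236.81262 g, rounded to 4 dp:

236.8126 g


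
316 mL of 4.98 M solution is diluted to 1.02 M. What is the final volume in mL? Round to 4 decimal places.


Dilution: M1*V1 = M2*V2, solve for V2.
V2 = M1*V1 / M2
V2 = 4.98 * 316 / 1.02
V2 = 1573.68 / 1.02
V2 = 1542.82352941 mL, rounded to 4 dp:

1542.8235 mL


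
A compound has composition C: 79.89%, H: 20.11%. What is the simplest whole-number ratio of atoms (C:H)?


Assume 100 g of compound, divide each mass% by atomic mass to get moles, then normalize by the smallest to get a raw atom ratio.
Moles per 100 g: C: 79.89/12.011 = 6.6514, H: 20.11/1.008 = 19.9504
Raw ratio (divide by min = 6.6514): C: 1.0, H: 2.999
Multiply by 1 to clear fractions: C: 1.0 ~= 1, H: 2.999 ~= 3
Reduce by GCD to get the simplest whole-number ratio:

1:3


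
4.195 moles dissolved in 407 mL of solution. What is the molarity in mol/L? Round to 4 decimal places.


Convert volume to liters: V_L = V_mL / 1000.
V_L = 407 / 1000 = 0.407 L
M = n / V_L = 4.195 / 0.407
M = 10.30712531 mol/L, rounded to 4 dp:

10.3071 mol/L


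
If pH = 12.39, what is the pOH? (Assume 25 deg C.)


At 25 deg C, pH + pOH = 14.
pOH = 14 - pH = 14 - 12.39
pOH = 1.61:

1.61


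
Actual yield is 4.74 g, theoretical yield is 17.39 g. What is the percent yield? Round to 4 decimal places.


% yield = 100 * actual / theoretical
% yield = 100 * 4.74 / 17.39
% yield = 27.25704428 %, rounded to 4 dp:

27.2570 %


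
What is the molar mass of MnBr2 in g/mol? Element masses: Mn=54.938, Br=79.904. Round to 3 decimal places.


M = sum(count * atomic_mass) over atoms.
M = 1*54.938 + 2*79.904
M = 54.938 + 159.808
M = 214.746 g/mol, rounded to 3 dp:

214.746 g/mol


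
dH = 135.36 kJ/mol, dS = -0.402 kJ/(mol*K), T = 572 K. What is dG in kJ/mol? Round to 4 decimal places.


Gibbs: dG = dH - T*dS (consistent units, dS already in kJ/(mol*K)).
T*dS = 572 * -0.402 = -229.944
dG = 135.36 - (-229.944)
dG = 365.304 kJ/mol, rounded to 4 dp:

365.3040 kJ/mol


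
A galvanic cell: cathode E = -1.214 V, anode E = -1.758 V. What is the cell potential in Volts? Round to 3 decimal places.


Standard cell potential: E_cell = E_cathode - E_anode.
E_cell = -1.214 - (-1.758)
E_cell = 0.544 V, rounded to 3 dp:

0.544 V


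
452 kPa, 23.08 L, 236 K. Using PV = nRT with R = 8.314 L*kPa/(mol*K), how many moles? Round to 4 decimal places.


PV = nRT, solve for n = PV / (RT).
PV = 452 * 23.08 = 10432.16
RT = 8.314 * 236 = 1962.104
n = 10432.16 / 1962.104
n = 5.31682317 mol, rounded to 4 dp:

5.3168 mol


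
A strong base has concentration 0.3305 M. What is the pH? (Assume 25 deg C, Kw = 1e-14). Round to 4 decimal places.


A strong base dissociates completely, so [OH-] equals the given concentration.
pOH = -log10([OH-]) = -log10(0.3305) = 0.480829
pH = 14 - pOH = 14 - 0.480829
pH = 13.519171, rounded to 4 dp:

13.5192


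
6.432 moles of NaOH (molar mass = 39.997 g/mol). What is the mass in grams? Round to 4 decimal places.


mass = n * M
mass = 6.432 * 39.997
mass = 257.260704 g, rounded to 4 dp:

257.2607 g


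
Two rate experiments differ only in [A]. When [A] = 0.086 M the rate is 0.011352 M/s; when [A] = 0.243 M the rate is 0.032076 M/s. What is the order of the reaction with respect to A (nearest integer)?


Rate is proportional to [A]^n, so rate2/rate1 = ([A]2/[A]1)^n. Take logs to solve for n.
rate2/rate1 = 0.032076 / 0.011352 = 2.8256
[A]2/[A]1 = 0.243 / 0.086 = 2.8256
n = ln(2.8256) / ln(2.8256) = 1.0
Nearest integer order:

1


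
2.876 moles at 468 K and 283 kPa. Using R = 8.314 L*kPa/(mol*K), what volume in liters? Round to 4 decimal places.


PV = nRT, solve for V = nRT / P.
nRT = 2.876 * 8.314 * 468 = 11190.378
V = 11190.378 / 283
V = 39.54197173 L, rounded to 4 dp:

39.5420 L


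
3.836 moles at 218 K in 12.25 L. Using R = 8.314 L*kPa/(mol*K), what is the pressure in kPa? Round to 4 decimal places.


PV = nRT, solve for P = nRT / V.
nRT = 3.836 * 8.314 * 218 = 6952.5659
P = 6952.5659 / 12.25
P = 567.5564 kPa, rounded to 4 dp:

567.5564 kPa


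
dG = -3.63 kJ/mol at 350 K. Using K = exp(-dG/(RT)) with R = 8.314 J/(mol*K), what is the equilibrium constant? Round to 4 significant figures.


dG is in kJ/mol; multiply by 1000 to match R in J/(mol*K).
RT = 8.314 * 350 = 2909.9 J/mol
exponent = -dG*1000 / (RT) = -(-3.63*1000) / 2909.9 = 1.24746555
K = exp(1.24746555)
K = 3.4815081, rounded to 4 significant figures:

3.482


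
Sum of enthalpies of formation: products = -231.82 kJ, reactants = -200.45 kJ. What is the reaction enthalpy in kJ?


dH_rxn = sum(dH_f products) - sum(dH_f reactants)
dH_rxn = -231.82 - (-200.45)
dH_rxn = -31.37 kJ:

-31.37 kJ


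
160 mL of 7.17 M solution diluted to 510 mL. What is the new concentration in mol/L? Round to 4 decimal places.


Dilution: M1*V1 = M2*V2, solve for M2.
M2 = M1*V1 / V2
M2 = 7.17 * 160 / 510
M2 = 1147.2 / 510
M2 = 2.24941176 mol/L, rounded to 4 dp:

2.2494 mol/L


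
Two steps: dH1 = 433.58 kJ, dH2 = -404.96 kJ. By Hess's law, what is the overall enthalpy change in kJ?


Hess's law: enthalpy is a state function, so add the step enthalpies.
dH_total = dH1 + dH2 = 433.58 + (-404.96)
dH_total = 28.62 kJ:

28.62 kJ


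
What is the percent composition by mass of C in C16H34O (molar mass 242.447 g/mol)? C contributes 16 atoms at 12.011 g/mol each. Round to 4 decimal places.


pct = 100 * (n_elem * M_elem) / M_total
mass_contribution = 16 * 12.011 = 192.176 g/mol
pct = 100 * 192.176 / 242.447
pct = 79.26515898 %, rounded to 4 dp:

79.2652 %


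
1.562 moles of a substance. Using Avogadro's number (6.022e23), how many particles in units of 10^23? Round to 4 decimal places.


N = n * NA, then divide by 1e23 for the requested units.
N / 1e23 = n * 6.022
N / 1e23 = 1.562 * 6.022
N / 1e23 = 9.406364, rounded to 4 dp:

9.4064


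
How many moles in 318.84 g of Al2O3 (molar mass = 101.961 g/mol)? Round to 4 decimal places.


n = mass / M
n = 318.84 / 101.961
n = 3.127078 mol, rounded to 4 dp:

3.1271 mol


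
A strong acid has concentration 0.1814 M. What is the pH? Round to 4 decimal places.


A strong acid dissociates completely, so [H+] equals the given concentration.
pH = -log10([H+]) = -log10(0.1814)
pH = 0.74136272, rounded to 4 dp:

0.7414


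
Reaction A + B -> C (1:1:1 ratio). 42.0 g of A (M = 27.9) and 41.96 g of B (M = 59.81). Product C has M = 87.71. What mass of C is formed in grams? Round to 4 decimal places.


Find moles of each reactant; the smaller value is the limiting reagent in a 1:1:1 reaction, so moles_C equals moles of the limiter.
n_A = mass_A / M_A = 42.0 / 27.9 = 1.505376 mol
n_B = mass_B / M_B = 41.96 / 59.81 = 0.701555 mol
Limiting reagent: B (smaller), n_limiting = 0.701555 mol
mass_C = n_limiting * M_C = 0.701555 * 87.71
mass_C = 61.53338905 g, rounded to 4 dp:

61.5334 g


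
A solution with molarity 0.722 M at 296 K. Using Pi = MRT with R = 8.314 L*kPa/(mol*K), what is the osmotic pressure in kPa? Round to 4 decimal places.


Osmotic pressure (van't Hoff): Pi = M*R*T.
RT = 8.314 * 296 = 2460.944
Pi = 0.722 * 2460.944
Pi = 1776.801568 kPa, rounded to 4 dp:

1776.8016 kPa


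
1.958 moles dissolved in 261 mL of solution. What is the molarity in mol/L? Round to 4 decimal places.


Convert volume to liters: V_L = V_mL / 1000.
V_L = 261 / 1000 = 0.261 L
M = n / V_L = 1.958 / 0.261
M = 7.50191571 mol/L, rounded to 4 dp:

7.5019 mol/L


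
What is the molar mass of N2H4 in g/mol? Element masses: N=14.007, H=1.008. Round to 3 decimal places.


M = sum(count * atomic_mass) over atoms.
M = 2*14.007 + 4*1.008
M = 28.014 + 4.032
M = 32.046 g/mol, rounded to 3 dp:

32.046 g/mol


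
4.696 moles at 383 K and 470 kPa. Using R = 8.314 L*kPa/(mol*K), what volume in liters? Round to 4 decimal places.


PV = nRT, solve for V = nRT / P.
nRT = 4.696 * 8.314 * 383 = 14953.2944
V = 14953.2944 / 470
V = 31.81552 L, rounded to 4 dp:

31.8155 L


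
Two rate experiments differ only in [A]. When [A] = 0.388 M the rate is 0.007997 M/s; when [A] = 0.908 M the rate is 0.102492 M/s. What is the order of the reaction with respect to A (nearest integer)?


Rate is proportional to [A]^n, so rate2/rate1 = ([A]2/[A]1)^n. Take logs to solve for n.
rate2/rate1 = 0.102492 / 0.007997 = 12.8163
[A]2/[A]1 = 0.908 / 0.388 = 2.3402
n = ln(12.8163) / ln(2.3402) = 3.0
Nearest integer order:

3


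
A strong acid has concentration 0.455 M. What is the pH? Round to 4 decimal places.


A strong acid dissociates completely, so [H+] equals the given concentration.
pH = -log10([H+]) = -log10(0.455)
pH = 0.3419886, rounded to 4 dp:

0.3420


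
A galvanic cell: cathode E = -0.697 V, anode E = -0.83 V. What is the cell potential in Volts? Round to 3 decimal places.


Standard cell potential: E_cell = E_cathode - E_anode.
E_cell = -0.697 - (-0.83)
E_cell = 0.133 V, rounded to 3 dp:

0.133 V


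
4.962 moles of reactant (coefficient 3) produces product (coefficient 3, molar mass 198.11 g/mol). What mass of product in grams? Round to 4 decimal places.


Use the coefficient ratio to convert reactant moles to product moles, then multiply by the product's molar mass.
moles_P = moles_R * (coeff_P / coeff_R) = 4.962 * (3/3) = 4.962
mass_P = moles_P * M_P = 4.962 * 198.11
mass_P = 983.02182 g, rounded to 4 dp:

983.0218 g


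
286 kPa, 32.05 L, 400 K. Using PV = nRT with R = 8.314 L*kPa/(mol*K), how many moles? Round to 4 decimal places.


PV = nRT, solve for n = PV / (RT).
PV = 286 * 32.05 = 9166.3
RT = 8.314 * 400 = 3325.6
n = 9166.3 / 3325.6
n = 2.75628458 mol, rounded to 4 dp:

2.7563 mol


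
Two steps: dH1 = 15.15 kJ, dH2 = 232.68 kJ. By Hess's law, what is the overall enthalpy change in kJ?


Hess's law: enthalpy is a state function, so add the step enthalpies.
dH_total = dH1 + dH2 = 15.15 + (232.68)
dH_total = 247.83 kJ:

247.83 kJ


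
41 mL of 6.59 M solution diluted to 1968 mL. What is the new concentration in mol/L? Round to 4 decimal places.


Dilution: M1*V1 = M2*V2, solve for M2.
M2 = M1*V1 / V2
M2 = 6.59 * 41 / 1968
M2 = 270.19 / 1968
M2 = 0.13729167 mol/L, rounded to 4 dp:

0.1373 mol/L


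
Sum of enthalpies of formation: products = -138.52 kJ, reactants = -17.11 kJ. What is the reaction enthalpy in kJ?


dH_rxn = sum(dH_f products) - sum(dH_f reactants)
dH_rxn = -138.52 - (-17.11)
dH_rxn = -121.41 kJ:

-121.41 kJ


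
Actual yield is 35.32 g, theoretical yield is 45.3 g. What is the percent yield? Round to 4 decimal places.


% yield = 100 * actual / theoretical
% yield = 100 * 35.32 / 45.3
% yield = 77.96909492 %, rounded to 4 dp:

77.9691 %


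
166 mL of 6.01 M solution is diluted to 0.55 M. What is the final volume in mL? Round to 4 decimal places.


Dilution: M1*V1 = M2*V2, solve for V2.
V2 = M1*V1 / M2
V2 = 6.01 * 166 / 0.55
V2 = 997.66 / 0.55
V2 = 1813.92727273 mL, rounded to 4 dp:

1813.9273 mL
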